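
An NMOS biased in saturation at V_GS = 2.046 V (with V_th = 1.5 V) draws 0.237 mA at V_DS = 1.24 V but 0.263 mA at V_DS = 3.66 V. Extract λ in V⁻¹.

λ = 0.0480 V⁻¹

With V_GS fixed, I_D ∝ (1 + λ V_DS) in saturation, so I_D2/I_D1 = (1 + λ V_DS2)/(1 + λ V_DS1).
0.263/0.237 = 1.11 = (1 + 3.66 λ)/(1 + 1.24 λ).
Solving: λ (I_D1 V_DS2 − I_D2 V_DS1) = I_D2 − I_D1, so λ = (0.263 − 0.237) / (0.237 × 3.66 − 0.263 × 1.24) = 0.026 / 0.541 = 0.048 V⁻¹.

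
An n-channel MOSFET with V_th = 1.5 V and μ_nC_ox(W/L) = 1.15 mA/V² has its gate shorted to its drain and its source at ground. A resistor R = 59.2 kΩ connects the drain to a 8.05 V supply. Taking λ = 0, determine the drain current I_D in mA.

With gate tied to drain, V_GS = V_DS ≥ V_GS − V_th, so the device is in saturation.
KCL at the drain: ½ k_n (V_GS − V_th)² = (V_DD − V_GS)/R.
Let x = V_GS − 1.5. Then 34 x² + x − 6.55 = 0, giving x = 0.424 V (positive root), so V_GS = 1.92 V.
I_D = (V_DD − V_GS)/R = (8.05 − 1.92) / 59.2 = 0.103 mA.

I_D = 0.103 mA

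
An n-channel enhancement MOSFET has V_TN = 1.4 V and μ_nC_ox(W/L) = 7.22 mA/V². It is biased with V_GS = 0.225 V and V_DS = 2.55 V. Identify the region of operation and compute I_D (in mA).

V_GS = 0.225 V < V_TN = 1.4 V, so the transistor is in cutoff.

Cutoff; I_D = 0 mA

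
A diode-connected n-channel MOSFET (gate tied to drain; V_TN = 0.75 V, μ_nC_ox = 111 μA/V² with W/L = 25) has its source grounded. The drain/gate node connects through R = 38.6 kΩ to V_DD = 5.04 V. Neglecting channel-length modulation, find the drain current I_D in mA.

With gate tied to drain, V_GS = V_DS ≥ V_GS − V_TN, so the device is in saturation.
k_n = μ_nC_ox · (W/L) = 2.775 mA/V².
KCL at the drain: ½ k_n (V_GS − V_TN)² = (V_DD − V_GS)/R.
Let x = V_GS − 0.75. Then 53.6 x² + x − 4.29 = 0, giving x = 0.274 V (positive root), so V_GS = 1.02 V.
I_D = (V_DD − V_GS)/R = (5.04 − 1.02) / 38.6 = 0.104 mA.

I_D = 0.104 mA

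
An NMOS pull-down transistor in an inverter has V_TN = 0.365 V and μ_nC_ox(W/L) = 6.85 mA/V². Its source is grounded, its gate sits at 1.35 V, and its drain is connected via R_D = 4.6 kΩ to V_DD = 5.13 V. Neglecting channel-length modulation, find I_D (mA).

V_GS = V_G = 1.35 V, so V_ov = 1.35 − 0.365 = 0.985 V.
Assume saturation: I_D = ½ k_n V_ov² = 0.5 × 6.85 × 0.985² = 3.32 mA, giving V_DS = V_DD − I_D R_D = 5.13 − 3.32 × 4.6 = -10.2 V.
But -10.2 V < V_ov = 0.985 V, so the device is actually in triode.
In triode I_D = k_n[V_ov V_DS − ½ V_DS²] and I_D = (V_DD − V_DS)/R_D. Equating: 15.8 V_DS² − 32.04 V_DS + 5.13 = 0, giving V_DS = 0.175 V (the root below V_ov).
I_D = (5.13 − 0.175) / 4.6 = 1.08 mA.

I_D = 1.08 mA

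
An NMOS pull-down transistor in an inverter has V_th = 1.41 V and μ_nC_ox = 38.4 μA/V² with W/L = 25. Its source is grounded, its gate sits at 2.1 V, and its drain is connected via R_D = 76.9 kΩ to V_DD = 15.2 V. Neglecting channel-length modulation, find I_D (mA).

V_GS = V_G = 2.1 V, so V_ov = 2.1 − 1.41 = 0.69 V.
k_n = μ_nC_ox · (W/L) = 0.96 mA/V².
Assume saturation: I_D = ½ k_n V_ov² = 0.5 × 0.96 × 0.69² = 0.229 mA, giving V_DS = V_DD − I_D R_D = 15.2 − 0.229 × 76.9 = -2.37 V.
But -2.37 V < V_ov = 0.69 V, so the device is actually in triode.
In triode I_D = k_n[V_ov V_DS − ½ V_DS²] and I_D = (V_DD − V_DS)/R_D. Equating: 36.9 V_DS² − 51.94 V_DS + 15.2 = 0, giving V_DS = 0.415 V (the root below V_ov).
I_D = (15.2 − 0.415) / 76.9 = 0.192 mA.

I_D = 0.192 mA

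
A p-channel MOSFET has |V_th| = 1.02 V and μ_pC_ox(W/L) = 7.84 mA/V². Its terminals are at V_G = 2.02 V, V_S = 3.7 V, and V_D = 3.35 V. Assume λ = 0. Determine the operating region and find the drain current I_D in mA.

V_SG = V_S − V_G = 3.7 − 2.02 = 1.68 V; V_SD = V_S − V_D = 3.7 − 3.35 = 0.35 V.
V_ov = V_SG − |V_th| = 1.68 − 1.02 = 0.66 V.
Since V_SD = 0.35 V < V_ov = 0.66 V, the device is in the triode region.
I_D = k_p [V_ov · V_SD − ½ V_SD²] = 7.84 × [0.66 × 0.35 − 0.5 × 0.35²] = 1.33 mA.

Triode; I_D = 1.33 mA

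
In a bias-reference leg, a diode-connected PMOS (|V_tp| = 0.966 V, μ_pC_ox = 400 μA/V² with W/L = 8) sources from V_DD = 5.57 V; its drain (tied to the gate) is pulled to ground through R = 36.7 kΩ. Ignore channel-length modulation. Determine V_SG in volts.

V_SG = 1.24 V

With gate tied to drain, V_SG = V_SD ≥ V_SG − |V_tp|, so the device is in saturation.
k_p = μ_pC_ox · (W/L) = 3.2 mA/V².
KCL at the drain: ½ k_p (V_SG − |V_tp|)² = (V_DD − V_SG)/R.
Let x = V_SG − 0.966. Then 58.7 x² + x − 4.604 = 0, giving x = 0.272 V (positive root), so V_SG = 1.24 V.
I_D = (V_DD − V_SG)/R = (5.57 − 1.24) / 36.7 = 0.118 mA.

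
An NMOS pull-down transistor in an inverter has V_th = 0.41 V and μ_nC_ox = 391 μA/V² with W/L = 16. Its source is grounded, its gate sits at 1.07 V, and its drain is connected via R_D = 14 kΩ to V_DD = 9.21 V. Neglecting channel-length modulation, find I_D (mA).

V_GS = V_G = 1.07 V, so V_ov = 1.07 − 0.41 = 0.66 V.
k_n = μ_nC_ox · (W/L) = 6.256 mA/V².
Assume saturation: I_D = ½ k_n V_ov² = 0.5 × 6.256 × 0.66² = 1.36 mA, giving V_DS = V_DD − I_D R_D = 9.21 − 1.36 × 14 = -9.87 V.
But -9.87 V < V_ov = 0.66 V, so the device is actually in triode.
In triode I_D = k_n[V_ov V_DS − ½ V_DS²] and I_D = (V_DD − V_DS)/R_D. Equating: 43.8 V_DS² − 58.81 V_DS + 9.21 = 0, giving V_DS = 0.181 V (the root below V_ov).
I_D = (9.21 − 0.181) / 14 = 0.645 mA.

I_D = 0.645 mA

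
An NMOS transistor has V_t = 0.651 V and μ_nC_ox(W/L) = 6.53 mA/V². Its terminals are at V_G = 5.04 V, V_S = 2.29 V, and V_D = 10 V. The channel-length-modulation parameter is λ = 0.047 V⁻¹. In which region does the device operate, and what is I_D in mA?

Saturation; I_D = 19.6 mA

V_GS = V_G − V_S = 5.04 − 2.29 = 2.75 V; V_DS = V_D − V_S = 10 − 2.29 = 7.71 V.
V_ov = V_GS − V_t = 2.75 − 0.651 = 2.1 V.
Since V_DS = 7.71 V ≥ V_ov = 2.1 V, the device is in saturation.
I_D = ½ k_n V_ov² (1 + λ V_DS) = 0.5 × 6.53 × 2.1² × (1 + 0.047 × 7.71) = 19.6 mA.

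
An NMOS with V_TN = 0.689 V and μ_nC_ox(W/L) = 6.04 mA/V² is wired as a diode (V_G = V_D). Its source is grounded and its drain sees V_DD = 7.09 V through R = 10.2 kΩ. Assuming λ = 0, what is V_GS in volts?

With gate tied to drain, V_GS = V_DS ≥ V_GS − V_TN, so the device is in saturation.
KCL at the drain: ½ k_n (V_GS − V_TN)² = (V_DD − V_GS)/R.
Let x = V_GS − 0.689. Then 30.8 x² + x − 6.401 = 0, giving x = 0.44 V (positive root), so V_GS = 1.13 V.
I_D = (V_DD − V_GS)/R = (7.09 − 1.13) / 10.2 = 0.584 mA.

V_GS = 1.13 V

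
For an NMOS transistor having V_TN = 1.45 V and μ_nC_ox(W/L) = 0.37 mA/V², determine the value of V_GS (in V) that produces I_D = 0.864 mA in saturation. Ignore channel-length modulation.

In saturation I_D = ½ k_n (V_GS − V_TN)², so V_GS − V_TN = √(2 I_D / k_n) = √(2 × 0.864 / 0.37) = 2.16 V.
V_GS = 1.45 + 2.16 = 3.61 V.

V_GS = 3.61 V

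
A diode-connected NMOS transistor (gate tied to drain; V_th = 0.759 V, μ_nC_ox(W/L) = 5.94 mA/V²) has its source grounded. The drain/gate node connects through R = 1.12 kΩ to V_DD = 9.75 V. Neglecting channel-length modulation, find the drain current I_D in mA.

I_D = 6.69 mA

With gate tied to drain, V_GS = V_DS ≥ V_GS − V_th, so the device is in saturation.
KCL at the drain: ½ k_n (V_GS − V_th)² = (V_DD − V_GS)/R.
Let x = V_GS − 0.759. Then 3.33 x² + x − 8.991 = 0, giving x = 1.5 V (positive root), so V_GS = 2.26 V.
I_D = (V_DD − V_GS)/R = (9.75 − 2.26) / 1.12 = 6.69 mA.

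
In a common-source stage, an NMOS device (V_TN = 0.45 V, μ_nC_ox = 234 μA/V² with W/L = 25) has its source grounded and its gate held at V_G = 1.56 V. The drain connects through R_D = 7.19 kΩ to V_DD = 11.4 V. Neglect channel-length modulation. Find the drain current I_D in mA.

I_D = 1.55 mA

V_GS = V_G = 1.56 V, so V_ov = 1.56 − 0.45 = 1.11 V.
k_n = μ_nC_ox · (W/L) = 5.85 mA/V².
Assume saturation: I_D = ½ k_n V_ov² = 0.5 × 5.85 × 1.11² = 3.6 mA, giving V_DS = V_DD − I_D R_D = 11.4 − 3.6 × 7.19 = -14.5 V.
But -14.5 V < V_ov = 1.11 V, so the device is actually in triode.
In triode I_D = k_n[V_ov V_DS − ½ V_DS²] and I_D = (V_DD − V_DS)/R_D. Equating: 21 V_DS² − 47.69 V_DS + 11.4 = 0, giving V_DS = 0.272 V (the root below V_ov).
I_D = (11.4 − 0.272) / 7.19 = 1.55 mA.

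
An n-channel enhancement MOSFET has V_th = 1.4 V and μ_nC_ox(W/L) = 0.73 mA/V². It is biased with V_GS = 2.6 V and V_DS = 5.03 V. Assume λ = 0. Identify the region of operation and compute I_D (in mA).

V_ov = V_GS − V_th = 2.6 − 1.4 = 1.2 V.
Since V_DS = 5.03 V ≥ V_ov = 1.2 V, the device is in saturation.
I_D = ½ k_n V_ov² = 0.5 × 0.73 × 1.2² = 0.526 mA.

Saturation; I_D = 0.526 mA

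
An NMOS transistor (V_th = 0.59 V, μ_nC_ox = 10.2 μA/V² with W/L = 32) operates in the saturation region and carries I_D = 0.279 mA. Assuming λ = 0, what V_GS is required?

V_GS = 1.90 V

k_n = μ_nC_ox · (W/L) = 0.3264 mA/V².
In saturation I_D = ½ k_n (V_GS − V_th)², so V_GS − V_th = √(2 I_D / k_n) = √(2 × 0.279 / 0.3264) = 1.31 V.
V_GS = 0.59 + 1.31 = 1.9 V.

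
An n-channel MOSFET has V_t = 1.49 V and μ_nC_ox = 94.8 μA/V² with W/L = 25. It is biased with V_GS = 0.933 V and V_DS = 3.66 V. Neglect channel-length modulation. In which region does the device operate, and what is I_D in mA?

Cutoff; I_D = 0 mA

V_GS = 0.933 V < V_t = 1.49 V, so the transistor is in cutoff.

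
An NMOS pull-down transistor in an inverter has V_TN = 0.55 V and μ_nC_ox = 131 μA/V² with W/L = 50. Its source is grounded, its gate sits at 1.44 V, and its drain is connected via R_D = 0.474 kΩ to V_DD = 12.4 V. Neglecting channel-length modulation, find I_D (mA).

V_GS = V_G = 1.44 V, so V_ov = 1.44 − 0.55 = 0.89 V.
k_n = μ_nC_ox · (W/L) = 6.55 mA/V².
Assume saturation: I_D = ½ k_n V_ov² = 0.5 × 6.55 × 0.89² = 2.59 mA, giving V_DS = V_DD − I_D R_D = 12.4 − 2.59 × 0.474 = 11.2 V.
V_DS = 11.2 V ≥ V_ov = 0.89 V, confirming saturation.

I_D = 2.59 mA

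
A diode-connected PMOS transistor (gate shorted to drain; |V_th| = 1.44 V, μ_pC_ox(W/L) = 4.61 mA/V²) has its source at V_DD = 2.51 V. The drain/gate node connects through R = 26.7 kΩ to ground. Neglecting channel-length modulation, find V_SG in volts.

V_SG = 1.56 V

With gate tied to drain, V_SG = V_SD ≥ V_SG − |V_th|, so the device is in saturation.
KCL at the drain: ½ k_p (V_SG − |V_th|)² = (V_DD − V_SG)/R.
Let x = V_SG − 1.44. Then 61.5 x² + x − 1.07 = 0, giving x = 0.124 V (positive root), so V_SG = 1.56 V.
I_D = (V_DD − V_SG)/R = (2.51 − 1.56) / 26.7 = 0.0354 mA.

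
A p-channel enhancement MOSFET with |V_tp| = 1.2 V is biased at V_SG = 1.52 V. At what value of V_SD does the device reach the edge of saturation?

V_SD,sat = 0.320 V

The boundary between triode and saturation is V_SD = V_SG − |V_tp| = V_ov.
V_ov = 1.52 − 1.2 = 0.32 V.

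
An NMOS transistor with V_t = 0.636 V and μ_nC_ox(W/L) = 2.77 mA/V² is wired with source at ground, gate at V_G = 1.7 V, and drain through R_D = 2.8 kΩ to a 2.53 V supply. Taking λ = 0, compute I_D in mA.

V_GS = V_G = 1.7 V, so V_ov = 1.7 − 0.636 = 1.06 V.
Assume saturation: I_D = ½ k_n V_ov² = 0.5 × 2.77 × 1.06² = 1.57 mA, giving V_DS = V_DD − I_D R_D = 2.53 − 1.57 × 2.8 = -1.86 V.
But -1.86 V < V_ov = 1.06 V, so the device is actually in triode.
In triode I_D = k_n[V_ov V_DS − ½ V_DS²] and I_D = (V_DD − V_DS)/R_D. Equating: 3.88 V_DS² − 9.252 V_DS + 2.53 = 0, giving V_DS = 0.315 V (the root below V_ov).
I_D = (2.53 − 0.315) / 2.8 = 0.791 mA.

I_D = 0.791 mA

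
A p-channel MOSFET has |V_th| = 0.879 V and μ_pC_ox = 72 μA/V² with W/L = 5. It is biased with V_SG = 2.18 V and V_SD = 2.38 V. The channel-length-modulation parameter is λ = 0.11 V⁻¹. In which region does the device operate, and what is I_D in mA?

k_p = μ_pC_ox · (W/L) = 0.36 mA/V².
V_ov = V_SG − |V_th| = 2.18 − 0.879 = 1.3 V.
Since V_SD = 2.38 V ≥ V_ov = 1.3 V, the device is in saturation.
I_D = ½ k_p V_ov² (1 + λ V_SD) = 0.5 × 0.36 × 1.3² × (1 + 0.11 × 2.38) = 0.384 mA.

Saturation; I_D = 0.384 mA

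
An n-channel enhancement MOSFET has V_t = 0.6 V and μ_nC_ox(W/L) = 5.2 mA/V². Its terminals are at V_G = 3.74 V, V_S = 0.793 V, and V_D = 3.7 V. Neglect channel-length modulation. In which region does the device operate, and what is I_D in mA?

Saturation; I_D = 14.3 mA

V_GS = V_G − V_S = 3.74 − 0.793 = 2.95 V; V_DS = V_D − V_S = 3.7 − 0.793 = 2.91 V.
V_ov = V_GS − V_t = 2.95 − 0.6 = 2.35 V.
Since V_DS = 2.91 V ≥ V_ov = 2.35 V, the device is in saturation.
I_D = ½ k_n V_ov² = 0.5 × 5.2 × 2.35² = 14.3 mA.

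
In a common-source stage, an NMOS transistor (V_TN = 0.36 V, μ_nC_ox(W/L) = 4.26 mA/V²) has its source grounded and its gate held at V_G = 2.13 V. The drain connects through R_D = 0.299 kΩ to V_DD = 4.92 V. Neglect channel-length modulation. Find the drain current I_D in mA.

V_GS = V_G = 2.13 V, so V_ov = 2.13 − 0.36 = 1.77 V.
Assume saturation: I_D = ½ k_n V_ov² = 0.5 × 4.26 × 1.77² = 6.67 mA, giving V_DS = V_DD − I_D R_D = 4.92 − 6.67 × 0.299 = 2.92 V.
V_DS = 2.92 V ≥ V_ov = 1.77 V, confirming saturation.

I_D = 6.67 mA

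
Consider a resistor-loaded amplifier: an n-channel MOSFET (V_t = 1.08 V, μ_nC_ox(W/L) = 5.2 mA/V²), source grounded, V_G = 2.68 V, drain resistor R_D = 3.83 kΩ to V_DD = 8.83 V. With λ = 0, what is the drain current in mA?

V_GS = V_G = 2.68 V, so V_ov = 2.68 − 1.08 = 1.6 V.
Assume saturation: I_D = ½ k_n V_ov² = 0.5 × 5.2 × 1.6² = 6.66 mA, giving V_DS = V_DD − I_D R_D = 8.83 − 6.66 × 3.83 = -16.7 V.
But -16.7 V < V_ov = 1.6 V, so the device is actually in triode.
In triode I_D = k_n[V_ov V_DS − ½ V_DS²] and I_D = (V_DD − V_DS)/R_D. Equating: 9.96 V_DS² − 32.87 V_DS + 8.83 = 0, giving V_DS = 0.295 V (the root below V_ov).
I_D = (8.83 − 0.295) / 3.83 = 2.23 mA.

I_D = 2.23 mA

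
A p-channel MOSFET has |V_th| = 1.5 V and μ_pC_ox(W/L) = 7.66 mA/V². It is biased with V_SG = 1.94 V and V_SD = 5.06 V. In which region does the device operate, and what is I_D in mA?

Saturation; I_D = 0.741 mA

V_ov = V_SG − |V_th| = 1.94 − 1.5 = 0.44 V.
Since V_SD = 5.06 V ≥ V_ov = 0.44 V, the device is in saturation.
I_D = ½ k_p V_ov² = 0.5 × 7.66 × 0.44² = 0.741 mA.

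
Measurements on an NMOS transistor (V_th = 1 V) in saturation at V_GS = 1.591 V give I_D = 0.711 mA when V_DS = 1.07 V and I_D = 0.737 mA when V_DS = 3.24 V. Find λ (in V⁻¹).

With V_GS fixed, I_D ∝ (1 + λ V_DS) in saturation, so I_D2/I_D1 = (1 + λ V_DS2)/(1 + λ V_DS1).
0.737/0.711 = 1.037 = (1 + 3.24 λ)/(1 + 1.07 λ).
Solving: λ (I_D1 V_DS2 − I_D2 V_DS1) = I_D2 − I_D1, so λ = (0.737 − 0.711) / (0.711 × 3.24 − 0.737 × 1.07) = 0.026 / 1.52 = 0.0172 V⁻¹.

λ = 0.0172 V⁻¹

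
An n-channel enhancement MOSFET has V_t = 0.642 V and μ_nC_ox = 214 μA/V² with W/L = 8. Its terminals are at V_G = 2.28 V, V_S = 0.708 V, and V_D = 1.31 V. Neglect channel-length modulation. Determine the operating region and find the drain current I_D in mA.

V_GS = V_G − V_S = 2.28 − 0.708 = 1.57 V; V_DS = V_D − V_S = 1.31 − 0.708 = 0.602 V.
k_n = μ_nC_ox · (W/L) = 1.712 mA/V².
V_ov = V_GS − V_t = 1.57 − 0.642 = 0.93 V.
Since V_DS = 0.602 V < V_ov = 0.93 V, the device is in the triode region.
I_D = k_n [V_ov · V_DS − ½ V_DS²] = 1.712 × [0.93 × 0.602 − 0.5 × 0.602²] = 0.648 mA.

Triode; I_D = 0.648 mA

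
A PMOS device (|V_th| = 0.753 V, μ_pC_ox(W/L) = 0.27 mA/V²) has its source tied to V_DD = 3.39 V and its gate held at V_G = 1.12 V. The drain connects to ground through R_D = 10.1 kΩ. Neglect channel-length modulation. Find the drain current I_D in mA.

I_D = 0.251 mA

V_SG = V_DD − V_G = 3.39 − 1.12 = 2.27 V, so V_ov = 2.27 − 0.753 = 1.52 V.
Assume saturation: I_D = ½ k_p V_ov² = 0.5 × 0.27 × 1.52² = 0.311 mA, giving V_SD = V_DD − I_D R_D = 3.39 − 0.311 × 10.1 = 0.252 V.
But 0.252 V < V_ov = 1.52 V, so the device is actually in triode.
In triode I_D = k_p[V_ov V_SD − ½ V_SD²] and I_D = (V_DD − V_SD)/R_D. Equating: 1.36 V_SD² − 5.137 V_SD + 3.39 = 0, giving V_SD = 0.853 V (the root below V_ov).
I_D = (3.39 − 0.853) / 10.1 = 0.251 mA.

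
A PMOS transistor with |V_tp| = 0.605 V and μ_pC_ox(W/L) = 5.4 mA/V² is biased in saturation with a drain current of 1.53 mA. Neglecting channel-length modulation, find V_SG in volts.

In saturation I_D = ½ k_p (V_SG − |V_tp|)², so V_SG − |V_tp| = √(2 I_D / k_p) = √(2 × 1.53 / 5.4) = 0.753 V.
V_SG = 0.605 + 0.753 = 1.36 V.

V_SG = 1.36 V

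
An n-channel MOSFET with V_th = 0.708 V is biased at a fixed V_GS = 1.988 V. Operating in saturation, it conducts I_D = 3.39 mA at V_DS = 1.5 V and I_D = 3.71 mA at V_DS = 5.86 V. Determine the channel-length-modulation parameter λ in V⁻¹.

With V_GS fixed, I_D ∝ (1 + λ V_DS) in saturation, so I_D2/I_D1 = (1 + λ V_DS2)/(1 + λ V_DS1).
3.71/3.39 = 1.094 = (1 + 5.86 λ)/(1 + 1.5 λ).
Solving: λ (I_D1 V_DS2 − I_D2 V_DS1) = I_D2 − I_D1, so λ = (3.71 − 3.39) / (3.39 × 5.86 − 3.71 × 1.5) = 0.32 / 14.3 = 0.0224 V⁻¹.

λ = 0.0224 V⁻¹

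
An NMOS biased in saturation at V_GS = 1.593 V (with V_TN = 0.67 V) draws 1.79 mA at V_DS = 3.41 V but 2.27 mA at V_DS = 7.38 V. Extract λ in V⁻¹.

λ = 0.0878 V⁻¹

With V_GS fixed, I_D ∝ (1 + λ V_DS) in saturation, so I_D2/I_D1 = (1 + λ V_DS2)/(1 + λ V_DS1).
2.27/1.79 = 1.268 = (1 + 7.38 λ)/(1 + 3.41 λ).
Solving: λ (I_D1 V_DS2 − I_D2 V_DS1) = I_D2 − I_D1, so λ = (2.27 − 1.79) / (1.79 × 7.38 − 2.27 × 3.41) = 0.48 / 5.47 = 0.0878 V⁻¹.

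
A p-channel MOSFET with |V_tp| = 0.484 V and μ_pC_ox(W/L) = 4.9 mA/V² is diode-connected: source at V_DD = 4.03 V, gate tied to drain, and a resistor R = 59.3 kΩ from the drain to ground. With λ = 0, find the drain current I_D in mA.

With gate tied to drain, V_SG = V_SD ≥ V_SG − |V_tp|, so the device is in saturation.
KCL at the drain: ½ k_p (V_SG − |V_tp|)² = (V_DD − V_SG)/R.
Let x = V_SG − 0.484. Then 145 x² + x − 3.546 = 0, giving x = 0.153 V (positive root), so V_SG = 0.637 V.
I_D = (V_DD − V_SG)/R = (4.03 − 0.637) / 59.3 = 0.0572 mA.

I_D = 0.0572 mA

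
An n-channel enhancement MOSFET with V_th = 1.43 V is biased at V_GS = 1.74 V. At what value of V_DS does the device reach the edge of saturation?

The boundary between triode and saturation is V_DS = V_GS − V_th = V_ov.
V_ov = 1.74 − 1.43 = 0.31 V.

V_DS,sat = 0.310 V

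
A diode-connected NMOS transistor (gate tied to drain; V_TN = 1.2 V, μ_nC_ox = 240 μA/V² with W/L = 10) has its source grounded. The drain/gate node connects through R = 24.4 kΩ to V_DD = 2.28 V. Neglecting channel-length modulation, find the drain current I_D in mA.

I_D = 0.0371 mA

With gate tied to drain, V_GS = V_DS ≥ V_GS − V_TN, so the device is in saturation.
k_n = μ_nC_ox · (W/L) = 2.4 mA/V².
KCL at the drain: ½ k_n (V_GS − V_TN)² = (V_DD − V_GS)/R.
Let x = V_GS − 1.2. Then 29.3 x² + x − 1.08 = 0, giving x = 0.176 V (positive root), so V_GS = 1.38 V.
I_D = (V_DD − V_GS)/R = (2.28 − 1.38) / 24.4 = 0.0371 mA.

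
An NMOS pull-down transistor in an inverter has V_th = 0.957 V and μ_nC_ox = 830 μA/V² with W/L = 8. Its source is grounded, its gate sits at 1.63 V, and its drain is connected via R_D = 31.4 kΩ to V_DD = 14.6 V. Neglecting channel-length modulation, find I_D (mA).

V_GS = V_G = 1.63 V, so V_ov = 1.63 − 0.957 = 0.673 V.
k_n = μ_nC_ox · (W/L) = 6.64 mA/V².
Assume saturation: I_D = ½ k_n V_ov² = 0.5 × 6.64 × 0.673² = 1.5 mA, giving V_DS = V_DD − I_D R_D = 14.6 − 1.5 × 31.4 = -32.6 V.
But -32.6 V < V_ov = 0.673 V, so the device is actually in triode.
In triode I_D = k_n[V_ov V_DS − ½ V_DS²] and I_D = (V_DD − V_DS)/R_D. Equating: 104 V_DS² − 141.3 V_DS + 14.6 = 0, giving V_DS = 0.113 V (the root below V_ov).
I_D = (14.6 − 0.113) / 31.4 = 0.461 mA.

I_D = 0.461 mA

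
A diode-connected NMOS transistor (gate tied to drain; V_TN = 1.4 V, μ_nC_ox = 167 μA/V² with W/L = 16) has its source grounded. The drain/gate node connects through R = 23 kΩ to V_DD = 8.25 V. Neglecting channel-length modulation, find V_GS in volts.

With gate tied to drain, V_GS = V_DS ≥ V_GS − V_TN, so the device is in saturation.
k_n = μ_nC_ox · (W/L) = 2.672 mA/V².
KCL at the drain: ½ k_n (V_GS − V_TN)² = (V_DD − V_GS)/R.
Let x = V_GS − 1.4. Then 30.7 x² + x − 6.85 = 0, giving x = 0.456 V (positive root), so V_GS = 1.86 V.
I_D = (V_DD − V_GS)/R = (8.25 − 1.86) / 23 = 0.278 mA.

V_GS = 1.86 V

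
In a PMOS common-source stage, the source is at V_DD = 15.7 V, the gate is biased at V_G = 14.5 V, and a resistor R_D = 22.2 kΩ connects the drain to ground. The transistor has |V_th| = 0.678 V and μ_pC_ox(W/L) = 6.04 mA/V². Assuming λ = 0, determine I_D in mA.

I_D = 0.693 mA

V_SG = V_DD − V_G = 15.7 − 14.5 = 1.2 V, so V_ov = 1.2 − 0.678 = 0.522 V.
Assume saturation: I_D = ½ k_p V_ov² = 0.5 × 6.04 × 0.522² = 0.823 mA, giving V_SD = V_DD − I_D R_D = 15.7 − 0.823 × 22.2 = -2.57 V.
But -2.57 V < V_ov = 0.522 V, so the device is actually in triode.
In triode I_D = k_p[V_ov V_SD − ½ V_SD²] and I_D = (V_DD − V_SD)/R_D. Equating: 67 V_SD² − 70.99 V_SD + 15.7 = 0, giving V_SD = 0.315 V (the root below V_ov).
I_D = (15.7 − 0.315) / 22.2 = 0.693 mA.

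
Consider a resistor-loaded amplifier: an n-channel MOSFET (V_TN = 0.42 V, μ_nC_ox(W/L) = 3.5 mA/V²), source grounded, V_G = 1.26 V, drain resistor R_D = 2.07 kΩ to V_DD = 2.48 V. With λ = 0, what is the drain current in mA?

V_GS = V_G = 1.26 V, so V_ov = 1.26 − 0.42 = 0.84 V.
Assume saturation: I_D = ½ k_n V_ov² = 0.5 × 3.5 × 0.84² = 1.23 mA, giving V_DS = V_DD − I_D R_D = 2.48 − 1.23 × 2.07 = -0.076 V.
But -0.076 V < V_ov = 0.84 V, so the device is actually in triode.
In triode I_D = k_n[V_ov V_DS − ½ V_DS²] and I_D = (V_DD − V_DS)/R_D. Equating: 3.62 V_DS² − 7.086 V_DS + 2.48 = 0, giving V_DS = 0.457 V (the root below V_ov).
I_D = (2.48 − 0.457) / 2.07 = 0.978 mA.

I_D = 0.978 mA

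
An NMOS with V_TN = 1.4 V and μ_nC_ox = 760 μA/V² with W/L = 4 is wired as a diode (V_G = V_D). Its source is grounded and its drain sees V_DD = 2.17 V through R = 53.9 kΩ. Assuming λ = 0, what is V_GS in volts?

With gate tied to drain, V_GS = V_DS ≥ V_GS − V_TN, so the device is in saturation.
k_n = μ_nC_ox · (W/L) = 3.04 mA/V².
KCL at the drain: ½ k_n (V_GS − V_TN)² = (V_DD − V_GS)/R.
Let x = V_GS − 1.4. Then 81.9 x² + x − 0.77 = 0, giving x = 0.091 V (positive root), so V_GS = 1.49 V.
I_D = (V_DD − V_GS)/R = (2.17 − 1.49) / 53.9 = 0.0126 mA.

V_GS = 1.49 V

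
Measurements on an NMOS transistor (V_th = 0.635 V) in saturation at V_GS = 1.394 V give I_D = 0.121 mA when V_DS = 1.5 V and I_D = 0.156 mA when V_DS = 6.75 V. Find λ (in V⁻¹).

With V_GS fixed, I_D ∝ (1 + λ V_DS) in saturation, so I_D2/I_D1 = (1 + λ V_DS2)/(1 + λ V_DS1).
0.156/0.121 = 1.289 = (1 + 6.75 λ)/(1 + 1.5 λ).
Solving: λ (I_D1 V_DS2 − I_D2 V_DS1) = I_D2 − I_D1, so λ = (0.156 − 0.121) / (0.121 × 6.75 − 0.156 × 1.5) = 0.035 / 0.583 = 0.0601 V⁻¹.

λ = 0.0601 V⁻¹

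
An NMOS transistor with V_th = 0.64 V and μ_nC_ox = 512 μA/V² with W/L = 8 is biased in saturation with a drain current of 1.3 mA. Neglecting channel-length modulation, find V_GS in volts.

V_GS = 1.44 V

k_n = μ_nC_ox · (W/L) = 4.096 mA/V².
In saturation I_D = ½ k_n (V_GS − V_th)², so V_GS − V_th = √(2 I_D / k_n) = √(2 × 1.3 / 4.096) = 0.797 V.
V_GS = 0.64 + 0.797 = 1.44 V.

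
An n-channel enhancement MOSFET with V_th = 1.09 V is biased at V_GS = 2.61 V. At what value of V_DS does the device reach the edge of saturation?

V_DS,sat = 1.52 V

The boundary between triode and saturation is V_DS = V_GS − V_th = V_ov.
V_ov = 2.61 − 1.09 = 1.52 V.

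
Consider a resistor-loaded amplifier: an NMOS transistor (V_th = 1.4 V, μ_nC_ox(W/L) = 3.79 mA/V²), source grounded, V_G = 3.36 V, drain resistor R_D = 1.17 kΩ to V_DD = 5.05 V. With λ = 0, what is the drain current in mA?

V_GS = V_G = 3.36 V, so V_ov = 3.36 − 1.4 = 1.96 V.
Assume saturation: I_D = ½ k_n V_ov² = 0.5 × 3.79 × 1.96² = 7.28 mA, giving V_DS = V_DD − I_D R_D = 5.05 − 7.28 × 1.17 = -3.47 V.
But -3.47 V < V_ov = 1.96 V, so the device is actually in triode.
In triode I_D = k_n[V_ov V_DS − ½ V_DS²] and I_D = (V_DD − V_DS)/R_D. Equating: 2.22 V_DS² − 9.691 V_DS + 5.05 = 0, giving V_DS = 0.605 V (the root below V_ov).
I_D = (5.05 − 0.605) / 1.17 = 3.8 mA.

I_D = 3.80 mA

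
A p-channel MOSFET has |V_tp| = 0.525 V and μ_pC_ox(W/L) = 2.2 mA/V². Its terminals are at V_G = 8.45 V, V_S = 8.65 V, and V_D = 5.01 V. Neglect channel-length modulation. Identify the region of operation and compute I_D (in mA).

Cutoff; I_D = 0 mA

V_SG = V_S − V_G = 8.65 − 8.45 = 0.2 V; V_SD = V_S − V_D = 8.65 − 5.01 = 3.64 V.
V_SG = 0.2 V < |V_tp| = 0.525 V, so the transistor is in cutoff.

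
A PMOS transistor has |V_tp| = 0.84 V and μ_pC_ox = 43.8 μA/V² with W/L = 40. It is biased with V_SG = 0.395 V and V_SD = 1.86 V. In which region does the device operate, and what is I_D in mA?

V_SG = 0.395 V < |V_tp| = 0.84 V, so the transistor is in cutoff.

Cutoff; I_D = 0 mA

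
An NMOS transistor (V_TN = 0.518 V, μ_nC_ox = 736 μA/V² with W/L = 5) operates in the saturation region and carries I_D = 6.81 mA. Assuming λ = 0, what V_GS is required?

V_GS = 2.44 V

k_n = μ_nC_ox · (W/L) = 3.68 mA/V².
In saturation I_D = ½ k_n (V_GS − V_TN)², so V_GS − V_TN = √(2 I_D / k_n) = √(2 × 6.81 / 3.68) = 1.92 V.
V_GS = 0.518 + 1.92 = 2.44 V.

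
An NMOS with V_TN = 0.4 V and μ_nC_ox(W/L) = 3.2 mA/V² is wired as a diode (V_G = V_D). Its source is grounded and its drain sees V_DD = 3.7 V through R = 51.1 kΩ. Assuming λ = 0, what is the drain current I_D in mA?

With gate tied to drain, V_GS = V_DS ≥ V_GS − V_TN, so the device is in saturation.
KCL at the drain: ½ k_n (V_GS − V_TN)² = (V_DD − V_GS)/R.
Let x = V_GS − 0.4. Then 81.8 x² + x − 3.3 = 0, giving x = 0.195 V (positive root), so V_GS = 0.595 V.
I_D = (V_DD − V_GS)/R = (3.7 − 0.595) / 51.1 = 0.0608 mA.

I_D = 0.0608 mA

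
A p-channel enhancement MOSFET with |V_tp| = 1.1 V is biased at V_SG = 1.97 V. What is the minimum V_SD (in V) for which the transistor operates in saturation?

V_SD,sat = 0.870 V

The boundary between triode and saturation is V_SD = V_SG − |V_tp| = V_ov.
V_ov = 1.97 − 1.1 = 0.87 V.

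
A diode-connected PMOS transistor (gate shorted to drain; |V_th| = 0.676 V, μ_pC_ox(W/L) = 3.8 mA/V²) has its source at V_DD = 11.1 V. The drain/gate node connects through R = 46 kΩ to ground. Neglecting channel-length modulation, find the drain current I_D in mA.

With gate tied to drain, V_SG = V_SD ≥ V_SG − |V_th|, so the device is in saturation.
KCL at the drain: ½ k_p (V_SG − |V_th|)² = (V_DD − V_SG)/R.
Let x = V_SG − 0.676. Then 87.4 x² + x − 10.42 = 0, giving x = 0.34 V (positive root), so V_SG = 1.02 V.
I_D = (V_DD − V_SG)/R = (11.1 − 1.02) / 46 = 0.219 mA.

I_D = 0.219 mA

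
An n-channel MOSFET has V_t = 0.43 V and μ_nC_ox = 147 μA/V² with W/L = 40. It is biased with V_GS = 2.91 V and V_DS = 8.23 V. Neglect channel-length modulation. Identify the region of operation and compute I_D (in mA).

Saturation; I_D = 18.1 mA

k_n = μ_nC_ox · (W/L) = 5.88 mA/V².
V_ov = V_GS − V_t = 2.91 − 0.43 = 2.48 V.
Since V_DS = 8.23 V ≥ V_ov = 2.48 V, the device is in saturation.
I_D = ½ k_n V_ov² = 0.5 × 5.88 × 2.48² = 18.1 mA.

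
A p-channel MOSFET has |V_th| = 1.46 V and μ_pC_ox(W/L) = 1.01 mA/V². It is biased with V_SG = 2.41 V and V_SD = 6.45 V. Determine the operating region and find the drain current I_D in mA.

V_ov = V_SG − |V_th| = 2.41 − 1.46 = 0.95 V.
Since V_SD = 6.45 V ≥ V_ov = 0.95 V, the device is in saturation.
I_D = ½ k_p V_ov² = 0.5 × 1.01 × 0.95² = 0.456 mA.

Saturation; I_D = 0.456 mA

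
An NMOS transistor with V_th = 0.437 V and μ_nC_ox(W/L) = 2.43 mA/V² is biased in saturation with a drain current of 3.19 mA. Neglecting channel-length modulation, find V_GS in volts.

V_GS = 2.06 V

In saturation I_D = ½ k_n (V_GS − V_th)², so V_GS − V_th = √(2 I_D / k_n) = √(2 × 3.19 / 2.43) = 1.62 V.
V_GS = 0.437 + 1.62 = 2.06 V.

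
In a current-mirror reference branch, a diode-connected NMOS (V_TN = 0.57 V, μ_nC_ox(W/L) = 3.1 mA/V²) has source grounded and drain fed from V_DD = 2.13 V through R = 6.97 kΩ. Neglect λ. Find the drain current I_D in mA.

I_D = 0.176 mA

With gate tied to drain, V_GS = V_DS ≥ V_GS − V_TN, so the device is in saturation.
KCL at the drain: ½ k_n (V_GS − V_TN)² = (V_DD − V_GS)/R.
Let x = V_GS − 0.57. Then 10.8 x² + x − 1.56 = 0, giving x = 0.337 V (positive root), so V_GS = 0.907 V.
I_D = (V_DD − V_GS)/R = (2.13 − 0.907) / 6.97 = 0.176 mA.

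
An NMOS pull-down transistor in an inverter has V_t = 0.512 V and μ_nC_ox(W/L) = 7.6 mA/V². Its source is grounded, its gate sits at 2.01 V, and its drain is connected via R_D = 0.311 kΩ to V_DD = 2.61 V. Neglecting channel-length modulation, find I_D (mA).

V_GS = V_G = 2.01 V, so V_ov = 2.01 − 0.512 = 1.5 V.
Assume saturation: I_D = ½ k_n V_ov² = 0.5 × 7.6 × 1.5² = 8.53 mA, giving V_DS = V_DD − I_D R_D = 2.61 − 8.53 × 0.311 = -0.042 V.
But -0.042 V < V_ov = 1.5 V, so the device is actually in triode.
In triode I_D = k_n[V_ov V_DS − ½ V_DS²] and I_D = (V_DD − V_DS)/R_D. Equating: 1.18 V_DS² − 4.541 V_DS + 2.61 = 0, giving V_DS = 0.704 V (the root below V_ov).
I_D = (2.61 − 0.704) / 0.311 = 6.13 mA.

I_D = 6.13 mA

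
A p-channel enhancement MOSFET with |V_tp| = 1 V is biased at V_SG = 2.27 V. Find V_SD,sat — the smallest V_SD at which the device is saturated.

V_SD,sat = 1.27 V

The boundary between triode and saturation is V_SD = V_SG − |V_tp| = V_ov.
V_ov = 2.27 − 1 = 1.27 V.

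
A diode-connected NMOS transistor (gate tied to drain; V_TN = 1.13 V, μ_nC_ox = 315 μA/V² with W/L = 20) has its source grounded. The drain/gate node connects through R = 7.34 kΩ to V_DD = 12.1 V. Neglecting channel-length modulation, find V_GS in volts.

With gate tied to drain, V_GS = V_DS ≥ V_GS − V_TN, so the device is in saturation.
k_n = μ_nC_ox · (W/L) = 6.3 mA/V².
KCL at the drain: ½ k_n (V_GS − V_TN)² = (V_DD − V_GS)/R.
Let x = V_GS − 1.13. Then 23.1 x² + x − 10.97 = 0, giving x = 0.668 V (positive root), so V_GS = 1.8 V.
I_D = (V_DD − V_GS)/R = (12.1 − 1.8) / 7.34 = 1.4 mA.

V_GS = 1.80 V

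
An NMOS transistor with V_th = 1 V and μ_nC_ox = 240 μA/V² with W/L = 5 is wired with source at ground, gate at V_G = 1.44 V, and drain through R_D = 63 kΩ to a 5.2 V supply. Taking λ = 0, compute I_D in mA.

I_D = 0.0795 mA

V_GS = V_G = 1.44 V, so V_ov = 1.44 − 1 = 0.44 V.
k_n = μ_nC_ox · (W/L) = 1.2 mA/V².
Assume saturation: I_D = ½ k_n V_ov² = 0.5 × 1.2 × 0.44² = 0.116 mA, giving V_DS = V_DD − I_D R_D = 5.2 − 0.116 × 63 = -2.12 V.
But -2.12 V < V_ov = 0.44 V, so the device is actually in triode.
In triode I_D = k_n[V_ov V_DS − ½ V_DS²] and I_D = (V_DD − V_DS)/R_D. Equating: 37.8 V_DS² − 34.26 V_DS + 5.2 = 0, giving V_DS = 0.193 V (the root below V_ov).
I_D = (5.2 − 0.193) / 63 = 0.0795 mA.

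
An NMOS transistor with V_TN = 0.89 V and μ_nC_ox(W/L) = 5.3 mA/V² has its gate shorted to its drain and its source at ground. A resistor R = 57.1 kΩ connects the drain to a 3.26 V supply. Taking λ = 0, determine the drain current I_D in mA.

With gate tied to drain, V_GS = V_DS ≥ V_GS − V_TN, so the device is in saturation.
KCL at the drain: ½ k_n (V_GS − V_TN)² = (V_DD − V_GS)/R.
Let x = V_GS − 0.89. Then 151 x² + x − 2.37 = 0, giving x = 0.122 V (positive root), so V_GS = 1.01 V.
I_D = (V_DD − V_GS)/R = (3.26 − 1.01) / 57.1 = 0.0394 mA.

I_D = 0.0394 mA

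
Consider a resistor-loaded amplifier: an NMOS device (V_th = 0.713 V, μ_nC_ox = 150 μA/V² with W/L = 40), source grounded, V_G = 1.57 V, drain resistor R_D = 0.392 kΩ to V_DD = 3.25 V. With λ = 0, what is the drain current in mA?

I_D = 2.20 mA

V_GS = V_G = 1.57 V, so V_ov = 1.57 − 0.713 = 0.857 V.
k_n = μ_nC_ox · (W/L) = 6 mA/V².
Assume saturation: I_D = ½ k_n V_ov² = 0.5 × 6 × 0.857² = 2.2 mA, giving V_DS = V_DD − I_D R_D = 3.25 − 2.2 × 0.392 = 2.39 V.
V_DS = 2.39 V ≥ V_ov = 0.857 V, confirming saturation.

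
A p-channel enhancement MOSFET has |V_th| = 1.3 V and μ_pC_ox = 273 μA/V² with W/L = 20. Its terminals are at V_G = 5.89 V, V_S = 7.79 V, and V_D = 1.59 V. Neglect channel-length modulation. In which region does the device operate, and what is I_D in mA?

Saturation; I_D = 0.983 mA

V_SG = V_S − V_G = 7.79 − 5.89 = 1.9 V; V_SD = V_S − V_D = 7.79 − 1.59 = 6.2 V.
k_p = μ_pC_ox · (W/L) = 5.46 mA/V².
V_ov = V_SG − |V_th| = 1.9 − 1.3 = 0.6 V.
Since V_SD = 6.2 V ≥ V_ov = 0.6 V, the device is in saturation.
I_D = ½ k_p V_ov² = 0.5 × 5.46 × 0.6² = 0.983 mA.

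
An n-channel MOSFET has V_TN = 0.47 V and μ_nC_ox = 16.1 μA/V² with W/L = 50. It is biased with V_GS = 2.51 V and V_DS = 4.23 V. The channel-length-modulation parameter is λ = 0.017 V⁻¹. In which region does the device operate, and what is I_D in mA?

Saturation; I_D = 1.80 mA

k_n = μ_nC_ox · (W/L) = 0.805 mA/V².
V_ov = V_GS − V_TN = 2.51 − 0.47 = 2.04 V.
Since V_DS = 4.23 V ≥ V_ov = 2.04 V, the device is in saturation.
I_D = ½ k_n V_ov² (1 + λ V_DS) = 0.5 × 0.805 × 2.04² × (1 + 0.017 × 4.23) = 1.8 mA.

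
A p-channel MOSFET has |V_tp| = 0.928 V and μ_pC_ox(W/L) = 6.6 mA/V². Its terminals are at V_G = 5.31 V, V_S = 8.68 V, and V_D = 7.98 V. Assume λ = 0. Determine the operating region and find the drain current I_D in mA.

V_SG = V_S − V_G = 8.68 − 5.31 = 3.37 V; V_SD = V_S − V_D = 8.68 − 7.98 = 0.7 V.
V_ov = V_SG − |V_tp| = 3.37 − 0.928 = 2.44 V.
Since V_SD = 0.7 V < V_ov = 2.44 V, the device is in the triode region.
I_D = k_p [V_ov · V_SD − ½ V_SD²] = 6.6 × [2.44 × 0.7 − 0.5 × 0.7²] = 9.67 mA.

Triode; I_D = 9.67 mA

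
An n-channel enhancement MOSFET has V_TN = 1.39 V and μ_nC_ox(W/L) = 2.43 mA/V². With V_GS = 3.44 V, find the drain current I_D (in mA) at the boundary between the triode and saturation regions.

At the boundary V_DS = V_ov = V_GS − V_TN = 3.44 − 1.39 = 2.05 V.
I_D = ½ k_n V_ov² = 0.5 × 2.43 × 2.05² = 5.11 mA.

I_D = 5.11 mA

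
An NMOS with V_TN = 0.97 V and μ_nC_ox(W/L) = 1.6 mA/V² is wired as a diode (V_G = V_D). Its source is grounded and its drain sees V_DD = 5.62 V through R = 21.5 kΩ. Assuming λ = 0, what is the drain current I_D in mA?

With gate tied to drain, V_GS = V_DS ≥ V_GS − V_TN, so the device is in saturation.
KCL at the drain: ½ k_n (V_GS − V_TN)² = (V_DD − V_GS)/R.
Let x = V_GS − 0.97. Then 17.2 x² + x − 4.65 = 0, giving x = 0.492 V (positive root), so V_GS = 1.46 V.
I_D = (V_DD − V_GS)/R = (5.62 − 1.46) / 21.5 = 0.193 mA.

I_D = 0.193 mA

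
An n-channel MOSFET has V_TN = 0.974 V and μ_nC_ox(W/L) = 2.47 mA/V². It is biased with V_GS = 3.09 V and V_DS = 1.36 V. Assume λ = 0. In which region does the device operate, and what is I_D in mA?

V_ov = V_GS − V_TN = 3.09 − 0.974 = 2.12 V.
Since V_DS = 1.36 V < V_ov = 2.12 V, the device is in the triode region.
I_D = k_n [V_ov · V_DS − ½ V_DS²] = 2.47 × [2.12 × 1.36 − 0.5 × 1.36²] = 4.82 mA.

Triode; I_D = 4.82 mA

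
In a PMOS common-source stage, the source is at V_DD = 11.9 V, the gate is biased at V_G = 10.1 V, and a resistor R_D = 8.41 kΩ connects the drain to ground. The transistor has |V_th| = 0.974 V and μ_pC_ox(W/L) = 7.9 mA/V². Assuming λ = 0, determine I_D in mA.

I_D = 1.39 mA

V_SG = V_DD − V_G = 11.9 − 10.1 = 1.8 V, so V_ov = 1.8 − 0.974 = 0.826 V.
Assume saturation: I_D = ½ k_p V_ov² = 0.5 × 7.9 × 0.826² = 2.69 mA, giving V_SD = V_DD − I_D R_D = 11.9 − 2.69 × 8.41 = -10.8 V.
But -10.8 V < V_ov = 0.826 V, so the device is actually in triode.
In triode I_D = k_p[V_ov V_SD − ½ V_SD²] and I_D = (V_DD − V_SD)/R_D. Equating: 33.2 V_SD² − 55.88 V_SD + 11.9 = 0, giving V_SD = 0.25 V (the root below V_ov).
I_D = (11.9 − 0.25) / 8.41 = 1.39 mA.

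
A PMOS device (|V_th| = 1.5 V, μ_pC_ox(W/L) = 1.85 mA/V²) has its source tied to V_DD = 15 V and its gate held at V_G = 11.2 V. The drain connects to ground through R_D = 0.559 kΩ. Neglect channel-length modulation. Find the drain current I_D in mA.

V_SG = V_DD − V_G = 15 − 11.2 = 3.8 V, so V_ov = 3.8 − 1.5 = 2.3 V.
Assume saturation: I_D = ½ k_p V_ov² = 0.5 × 1.85 × 2.3² = 4.89 mA, giving V_SD = V_DD − I_D R_D = 15 − 4.89 × 0.559 = 12.3 V.
V_SD = 12.3 V ≥ V_ov = 2.3 V, confirming saturation.

I_D = 4.89 mA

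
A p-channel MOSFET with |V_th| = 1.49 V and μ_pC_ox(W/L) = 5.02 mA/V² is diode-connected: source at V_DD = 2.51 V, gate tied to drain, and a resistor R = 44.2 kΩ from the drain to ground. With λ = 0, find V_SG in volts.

V_SG = 1.58 V

With gate tied to drain, V_SG = V_SD ≥ V_SG − |V_th|, so the device is in saturation.
KCL at the drain: ½ k_p (V_SG − |V_th|)² = (V_DD − V_SG)/R.
Let x = V_SG − 1.49. Then 111 x² + x − 1.02 = 0, giving x = 0.0915 V (positive root), so V_SG = 1.58 V.
I_D = (V_DD − V_SG)/R = (2.51 − 1.58) / 44.2 = 0.021 mA.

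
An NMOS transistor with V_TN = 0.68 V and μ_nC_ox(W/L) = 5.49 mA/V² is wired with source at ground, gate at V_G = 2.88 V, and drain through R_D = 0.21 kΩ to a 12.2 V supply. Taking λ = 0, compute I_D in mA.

V_GS = V_G = 2.88 V, so V_ov = 2.88 − 0.68 = 2.2 V.
Assume saturation: I_D = ½ k_n V_ov² = 0.5 × 5.49 × 2.2² = 13.3 mA, giving V_DS = V_DD − I_D R_D = 12.2 − 13.3 × 0.21 = 9.41 V.
V_DS = 9.41 V ≥ V_ov = 2.2 V, confirming saturation.

I_D = 13.3 mA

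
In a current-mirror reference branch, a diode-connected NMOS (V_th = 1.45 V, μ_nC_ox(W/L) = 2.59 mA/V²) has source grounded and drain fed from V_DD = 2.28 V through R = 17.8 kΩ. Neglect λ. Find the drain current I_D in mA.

With gate tied to drain, V_GS = V_DS ≥ V_GS − V_th, so the device is in saturation.
KCL at the drain: ½ k_n (V_GS − V_th)² = (V_DD − V_GS)/R.
Let x = V_GS − 1.45. Then 23.1 x² + x − 0.83 = 0, giving x = 0.169 V (positive root), so V_GS = 1.62 V.
I_D = (V_DD − V_GS)/R = (2.28 − 1.62) / 17.8 = 0.0371 mA.

I_D = 0.0371 mA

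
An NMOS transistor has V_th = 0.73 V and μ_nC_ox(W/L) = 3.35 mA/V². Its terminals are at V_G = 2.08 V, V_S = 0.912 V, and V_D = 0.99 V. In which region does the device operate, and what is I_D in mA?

V_GS = V_G − V_S = 2.08 − 0.912 = 1.17 V; V_DS = V_D − V_S = 0.99 − 0.912 = 0.078 V.
V_ov = V_GS − V_th = 1.17 − 0.73 = 0.438 V.
Since V_DS = 0.078 V < V_ov = 0.438 V, the device is in the triode region.
I_D = k_n [V_ov · V_DS − ½ V_DS²] = 3.35 × [0.438 × 0.078 − 0.5 × 0.078²] = 0.104 mA.

Triode; I_D = 0.104 mA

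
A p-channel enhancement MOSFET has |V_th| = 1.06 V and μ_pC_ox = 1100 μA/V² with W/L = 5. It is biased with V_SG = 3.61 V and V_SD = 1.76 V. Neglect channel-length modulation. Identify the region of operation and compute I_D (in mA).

k_p = μ_pC_ox · (W/L) = 5.5 mA/V².
V_ov = V_SG − |V_th| = 3.61 − 1.06 = 2.55 V.
Since V_SD = 1.76 V < V_ov = 2.55 V, the device is in the triode region.
I_D = k_p [V_ov · V_SD − ½ V_SD²] = 5.5 × [2.55 × 1.76 − 0.5 × 1.76²] = 16.2 mA.

Triode; I_D = 16.2 mA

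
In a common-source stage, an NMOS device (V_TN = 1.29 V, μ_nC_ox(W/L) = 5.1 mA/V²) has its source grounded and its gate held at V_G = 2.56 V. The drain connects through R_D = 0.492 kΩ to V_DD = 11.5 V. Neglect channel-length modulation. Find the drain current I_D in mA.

V_GS = V_G = 2.56 V, so V_ov = 2.56 − 1.29 = 1.27 V.
Assume saturation: I_D = ½ k_n V_ov² = 0.5 × 5.1 × 1.27² = 4.11 mA, giving V_DS = V_DD − I_D R_D = 11.5 − 4.11 × 0.492 = 9.48 V.
V_DS = 9.48 V ≥ V_ov = 1.27 V, confirming saturation.

I_D = 4.11 mA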